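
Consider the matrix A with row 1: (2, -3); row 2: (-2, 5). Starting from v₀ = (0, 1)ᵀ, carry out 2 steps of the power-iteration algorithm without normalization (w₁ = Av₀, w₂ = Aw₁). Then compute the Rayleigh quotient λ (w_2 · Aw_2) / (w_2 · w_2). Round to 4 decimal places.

w1 = Av₀ = (2·0 + (-3)·1; (-2)·0 + 5·1) = (-3, 5)
w2 = Aw1 = (2·(-3) + (-3)·5; (-2)·(-3) + 5·5) = (-21, 31)
Aw2 = (-135, 197)
w2·Aw2 = (-21)·(-135) + 31·197 = 8942; w2·w2 = (-21)·(-21) + 31·31 = 1402
λ ≈ 8942/1402 = 6.3780

6.3780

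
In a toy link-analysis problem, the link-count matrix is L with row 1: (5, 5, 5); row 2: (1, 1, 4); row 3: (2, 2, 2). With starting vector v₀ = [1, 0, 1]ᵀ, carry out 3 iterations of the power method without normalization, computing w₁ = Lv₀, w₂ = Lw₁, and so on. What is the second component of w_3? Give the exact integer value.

w1 = Lv₀ = (5·1 + 5·0 + 5·1; 1·1 + 1·0 + 4·1; 2·1 + 2·0 + 2·1) = (10, 5, 4)
w2 = Lw1 = (5·10 + 5·5 + 5·4; 1·10 + 1·5 + 4·4; 2·10 + 2·5 + 2·4) = (95, 31, 38)
w3 = Lw2 = (820, 278, 328)
The requested component of w3 is 278.

278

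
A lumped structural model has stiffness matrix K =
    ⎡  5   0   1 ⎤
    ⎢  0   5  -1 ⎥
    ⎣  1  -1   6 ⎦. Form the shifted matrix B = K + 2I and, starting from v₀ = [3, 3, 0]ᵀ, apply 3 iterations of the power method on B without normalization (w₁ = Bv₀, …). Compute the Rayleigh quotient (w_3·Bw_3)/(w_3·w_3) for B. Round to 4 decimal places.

B = K + 2I has rows (7, 0, 1); (0, 7, -1); (1, -1, 8)
w1 = Bv₀ = (21, 21, 0)
w2 = Bw1 = (147, 147, 0)
w3 = Bw2 = (1029, 1029, 0)
Bw3 = (7203, 7203, 0)
w3·Bw3 = 14823774; w3·w3 = 2117682; μ ≈ 14823774/2117682 = 7.0000

7.0000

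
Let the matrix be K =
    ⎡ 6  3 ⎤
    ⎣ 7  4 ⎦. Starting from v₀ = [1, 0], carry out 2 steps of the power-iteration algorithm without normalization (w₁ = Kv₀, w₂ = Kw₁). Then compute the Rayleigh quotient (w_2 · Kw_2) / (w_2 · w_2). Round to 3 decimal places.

w1 = Kv₀ = (6·1 + 3·0; 7·1 + 4·0) = (6, 7)
w2 = Kw1 = (6·6 + 3·7; 7·6 + 4·7) = (57, 70)
Kw2 = (552, 679)
w2·Kw2 = 57·552 + 70·679 = 78994; w2·w2 = 57·57 + 70·70 = 8149
λ ≈ 78994/8149 = 9.694

9.694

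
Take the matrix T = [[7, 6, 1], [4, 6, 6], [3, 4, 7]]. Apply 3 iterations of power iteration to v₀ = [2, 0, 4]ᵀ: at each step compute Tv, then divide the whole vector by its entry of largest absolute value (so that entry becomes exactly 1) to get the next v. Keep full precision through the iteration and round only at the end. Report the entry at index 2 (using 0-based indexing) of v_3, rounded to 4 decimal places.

0.8711

Tv0 = (18.00000, 32.00000, 34.00000); divide by 34.00000 → v1 = (0.52941, 0.94118, 1.00000)
Tv1 = (10.35294, 13.76471, 12.35294); divide by 13.76471 → v2 = (0.75214, 1.00000, 0.89744)
Tv2 = (12.16239, 14.39316, 12.53846); divide by 14.39316 → v3 = (0.84501, 1.00000, 0.87114)
Requested entry of v3: 5868/6736 = 0.8711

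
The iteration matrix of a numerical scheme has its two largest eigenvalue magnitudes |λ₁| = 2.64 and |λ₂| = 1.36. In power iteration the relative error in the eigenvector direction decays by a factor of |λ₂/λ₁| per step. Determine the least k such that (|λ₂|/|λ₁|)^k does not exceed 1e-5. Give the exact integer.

18

|λ₂/λ₁| = 1.36/2.64 = 0.51515
Need k ≥ ln(1e-5) / ln(0.51515) = -11.5129 / -0.6633 ≈ 17.357
Smallest integer k satisfying the bound: 18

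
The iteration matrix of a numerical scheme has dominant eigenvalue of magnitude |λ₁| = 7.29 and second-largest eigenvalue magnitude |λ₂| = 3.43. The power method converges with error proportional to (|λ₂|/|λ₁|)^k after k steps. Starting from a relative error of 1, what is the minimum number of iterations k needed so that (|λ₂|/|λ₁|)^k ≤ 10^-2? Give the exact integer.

7

|λ₂/λ₁| = 3.43/7.29 = 0.47051
Need k ≥ ln(10^-2) / ln(0.47051) = -4.6052 / -0.7539 ≈ 6.108
Smallest integer k satisfying the bound: 7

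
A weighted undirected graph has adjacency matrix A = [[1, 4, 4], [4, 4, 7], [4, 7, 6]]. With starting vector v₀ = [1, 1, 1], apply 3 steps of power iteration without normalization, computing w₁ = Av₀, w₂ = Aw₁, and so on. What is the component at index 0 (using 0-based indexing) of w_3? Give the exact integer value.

1969

w1 = Av₀ = (9, 15, 17)
w2 = Aw1 = (137, 215, 243)
w3 = Aw2 = (1969, 3109, 3511)
The requested component of w3 is 1969.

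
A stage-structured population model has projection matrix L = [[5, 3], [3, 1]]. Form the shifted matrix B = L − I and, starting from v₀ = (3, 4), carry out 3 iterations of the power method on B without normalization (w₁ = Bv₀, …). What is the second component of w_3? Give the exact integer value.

B = L − I has rows (4, 3); (3, 0)
w1 = Bv₀ = (24, 9)
w2 = Bw1 = (123, 72)
w3 = Bw2 = (708, 369)
Requested component of w3: 369

369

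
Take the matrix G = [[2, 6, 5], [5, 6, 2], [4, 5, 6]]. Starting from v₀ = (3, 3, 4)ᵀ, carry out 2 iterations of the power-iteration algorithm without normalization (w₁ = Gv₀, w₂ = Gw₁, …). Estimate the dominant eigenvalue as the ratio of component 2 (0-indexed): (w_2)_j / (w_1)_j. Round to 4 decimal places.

λ ≈ 13.4706

w1 = Gv₀ = (2·3 + 6·3 + 5·4; 5·3 + 6·3 + 2·4; 4·3 + 5·3 + 6·4) = (44, 41, 51)
w2 = Gw1 = (2·44 + 6·41 + 5·51; 5·44 + 6·41 + 2·51; 4·44 + 5·41 + 6·51) = (589, 568, 687)
Ratio at component: 687 / 51 = 13.4706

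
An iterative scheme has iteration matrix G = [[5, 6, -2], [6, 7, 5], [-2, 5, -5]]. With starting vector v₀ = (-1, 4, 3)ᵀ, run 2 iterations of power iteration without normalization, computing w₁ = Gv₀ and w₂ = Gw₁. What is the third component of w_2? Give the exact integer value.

w1 = Gv₀ = (5·(-1) + 6·4 + (-2)·3; 6·(-1) + 7·4 + 5·3; (-2)·(-1) + 5·4 + (-5)·3) = (13, 37, 7)
w2 = Gw1 = (5·13 + 6·37 + (-2)·7; 6·13 + 7·37 + 5·7; (-2)·13 + 5·37 + (-5)·7) = (273, 372, 124)
The requested component of w2 is 124.

124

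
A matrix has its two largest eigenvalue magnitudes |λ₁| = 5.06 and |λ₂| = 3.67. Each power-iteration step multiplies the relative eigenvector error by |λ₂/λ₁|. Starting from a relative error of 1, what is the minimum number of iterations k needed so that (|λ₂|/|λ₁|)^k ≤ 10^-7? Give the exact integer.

|λ₂/λ₁| = 3.67/5.06 = 0.72530
Need k ≥ ln(10^-7) / ln(0.72530) = -16.1181 / -0.3212 ≈ 50.185
Smallest integer k satisfying the bound: 51

51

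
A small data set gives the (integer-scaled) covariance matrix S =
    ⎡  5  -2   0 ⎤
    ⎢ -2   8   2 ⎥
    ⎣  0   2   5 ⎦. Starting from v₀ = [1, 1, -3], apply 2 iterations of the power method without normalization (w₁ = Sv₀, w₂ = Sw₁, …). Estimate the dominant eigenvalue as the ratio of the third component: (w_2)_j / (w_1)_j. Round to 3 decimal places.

5.000

w1 = Sv₀ = (5·1 + (-2)·1 + 0·(-3); (-2)·1 + 8·1 + 2·(-3); 0·1 + 2·1 + 5·(-3)) = (3, 0, -13)
w2 = Sw1 = (5·3 + (-2)·0 + 0·(-13); (-2)·3 + 8·0 + 2·(-13); 0·3 + 2·0 + 5·(-13)) = (15, -32, -65)
Ratio at component: -65 / -13 = 5.000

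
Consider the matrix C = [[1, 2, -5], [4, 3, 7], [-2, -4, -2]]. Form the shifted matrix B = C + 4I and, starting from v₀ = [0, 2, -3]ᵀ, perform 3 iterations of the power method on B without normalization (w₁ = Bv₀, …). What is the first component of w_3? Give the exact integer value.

B = C + 4I has rows (5, 2, -5); (4, 7, 7); (-2, -4, 2)
w1 = Bv₀ = (19, -7, -14)
w2 = Bw1 = (151, -71, -38)
w3 = Bw2 = (803, -159, -94)
Requested component of w3: 803

803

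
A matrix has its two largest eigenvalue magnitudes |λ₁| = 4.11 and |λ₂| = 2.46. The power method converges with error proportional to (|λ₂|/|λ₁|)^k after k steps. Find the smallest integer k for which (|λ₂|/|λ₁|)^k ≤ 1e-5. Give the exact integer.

|λ₂/λ₁| = 2.46/4.11 = 0.59854
Need k ≥ ln(1e-5) / ln(0.59854) = -11.5129 / -0.5133 ≈ 22.431
Smallest integer k satisfying the bound: 23

23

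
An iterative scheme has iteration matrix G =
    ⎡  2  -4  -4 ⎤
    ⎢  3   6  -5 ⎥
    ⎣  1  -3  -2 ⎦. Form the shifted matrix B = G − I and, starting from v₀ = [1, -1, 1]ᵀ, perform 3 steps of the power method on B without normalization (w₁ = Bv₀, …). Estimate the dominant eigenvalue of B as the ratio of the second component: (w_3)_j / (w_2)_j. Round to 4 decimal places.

B = G − I has rows (1, -4, -4); (3, 5, -5); (1, -3, -3)
w1 = Bv₀ = (1, -7, 1)
w2 = Bw1 = (25, -37, 19)
w3 = Bw2 = (97, -205, 79)
Ratio: -205/-37 = 5.5405

5.5405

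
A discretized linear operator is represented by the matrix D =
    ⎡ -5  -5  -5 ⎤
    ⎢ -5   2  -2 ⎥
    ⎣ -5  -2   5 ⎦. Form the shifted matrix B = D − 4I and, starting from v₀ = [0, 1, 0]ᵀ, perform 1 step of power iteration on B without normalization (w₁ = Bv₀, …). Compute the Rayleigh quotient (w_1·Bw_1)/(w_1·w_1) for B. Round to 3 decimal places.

B = D − 4I has rows (-9, -5, -5); (-5, -2, -2); (-5, -2, 1)
w1 = Bv₀ = ((-9)·0 + (-5)·1 + (-5)·0; (-5)·0 + (-2)·1 + (-2)·0; (-5)·0 + (-2)·1 + 1·0) = (-5, -2, -2)
Bw1 = (65, 33, 27)
w1·Bw1 = -445; w1·w1 = 33; μ ≈ -445/33 = -13.485

μ ≈ -13.485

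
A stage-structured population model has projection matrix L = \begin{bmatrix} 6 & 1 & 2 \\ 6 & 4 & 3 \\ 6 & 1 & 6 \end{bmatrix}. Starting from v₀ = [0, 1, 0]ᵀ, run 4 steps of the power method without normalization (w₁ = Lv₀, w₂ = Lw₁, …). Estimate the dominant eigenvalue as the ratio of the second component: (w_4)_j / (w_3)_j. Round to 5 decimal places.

λ ≈ 10.15000

w1 = Lv₀ = (6·0 + 1·1 + 2·0; 6·0 + 4·1 + 3·0; 6·0 + 1·1 + 6·0) = (1, 4, 1)
w2 = Lw1 = (6·1 + 1·4 + 2·1; 6·1 + 4·4 + 3·1; 6·1 + 1·4 + 6·1) = (12, 25, 16)
w3 = Lw2 = (129, 220, 193)
w4 = Lw3 = (1380, 2233, 2152)
Ratio at component: 2233 / 220 = 10.15000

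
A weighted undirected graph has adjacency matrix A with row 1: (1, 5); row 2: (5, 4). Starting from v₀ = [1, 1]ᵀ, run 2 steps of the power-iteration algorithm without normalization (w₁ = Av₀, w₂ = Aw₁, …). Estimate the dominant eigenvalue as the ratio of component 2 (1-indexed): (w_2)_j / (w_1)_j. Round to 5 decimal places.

λ ≈ 7.33333

w1 = Av₀ = (1·1 + 5·1; 5·1 + 4·1) = (6, 9)
w2 = Aw1 = (1·6 + 5·9; 5·6 + 4·9) = (51, 66)
Ratio at component: 66 / 9 = 7.33333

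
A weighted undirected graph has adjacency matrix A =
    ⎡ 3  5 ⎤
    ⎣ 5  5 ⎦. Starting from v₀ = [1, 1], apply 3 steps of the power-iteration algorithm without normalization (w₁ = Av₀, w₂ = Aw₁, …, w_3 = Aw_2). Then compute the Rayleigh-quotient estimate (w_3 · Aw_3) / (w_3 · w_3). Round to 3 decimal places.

w1 = Av₀ = (3·1 + 5·1; 5·1 + 5·1) = (8, 10)
w2 = Aw1 = (3·8 + 5·10; 5·8 + 5·10) = (74, 90)
w3 = Aw2 = (672, 820)
Aw3 = (6116, 7460)
w3·Aw3 = 672·6116 + 820·7460 = 10227152; w3·w3 = 672·672 + 820·820 = 1123984
λ ≈ 10227152/1123984 = 9.099

9.099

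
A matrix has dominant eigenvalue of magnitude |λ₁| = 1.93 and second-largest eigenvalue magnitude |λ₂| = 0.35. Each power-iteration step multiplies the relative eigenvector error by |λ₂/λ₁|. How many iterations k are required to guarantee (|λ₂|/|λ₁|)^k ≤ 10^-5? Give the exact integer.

|λ₂/λ₁| = 0.35/1.93 = 0.18135
Need k ≥ ln(10^-5) / ln(0.18135) = -11.5129 / -1.7073 ≈ 6.743
Smallest integer k satisfying the bound: 7

7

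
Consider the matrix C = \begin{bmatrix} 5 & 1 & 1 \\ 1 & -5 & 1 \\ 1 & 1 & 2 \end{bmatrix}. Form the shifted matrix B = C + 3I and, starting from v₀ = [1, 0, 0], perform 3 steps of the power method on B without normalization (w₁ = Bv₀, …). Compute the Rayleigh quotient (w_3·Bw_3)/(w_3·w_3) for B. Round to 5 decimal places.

B = C + 3I has rows (8, 1, 1); (1, -2, 1); (1, 1, 5)
w1 = Bv₀ = (8·1 + 1·0 + 1·0; 1·1 + (-2)·0 + 1·0; 1·1 + 1·0 + 5·0) = (8, 1, 1)
w2 = Bw1 = (8·8 + 1·1 + 1·1; 1·8 + (-2)·1 + 1·1; 1·8 + 1·1 + 5·1) = (66, 7, 14)
w3 = Bw2 = (549, 66, 143)
Bw3 = (4601, 560, 1330)
w3·Bw3 = 2753099; w3·w3 = 326206; μ ≈ 2753099/326206 = 8.43976

8.43976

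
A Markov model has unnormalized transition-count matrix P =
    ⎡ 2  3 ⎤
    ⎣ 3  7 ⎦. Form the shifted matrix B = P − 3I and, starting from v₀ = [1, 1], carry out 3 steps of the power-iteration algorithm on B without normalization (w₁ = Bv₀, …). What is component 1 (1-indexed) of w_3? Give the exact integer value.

83

B = P − 3I has rows (-1, 3); (3, 4)
w1 = Bv₀ = ((-1)·1 + 3·1; 3·1 + 4·1) = (2, 7)
w2 = Bw1 = ((-1)·2 + 3·7; 3·2 + 4·7) = (19, 34)
w3 = Bw2 = (83, 193)
Requested component of w3: 83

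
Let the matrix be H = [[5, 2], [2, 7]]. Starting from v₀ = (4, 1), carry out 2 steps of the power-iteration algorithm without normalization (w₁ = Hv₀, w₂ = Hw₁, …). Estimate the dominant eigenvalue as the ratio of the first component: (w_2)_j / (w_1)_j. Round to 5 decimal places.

λ ≈ 6.36364

w1 = Hv₀ = (22, 15)
w2 = Hw1 = (140, 149)
Ratio at component: 140 / 22 = 6.36364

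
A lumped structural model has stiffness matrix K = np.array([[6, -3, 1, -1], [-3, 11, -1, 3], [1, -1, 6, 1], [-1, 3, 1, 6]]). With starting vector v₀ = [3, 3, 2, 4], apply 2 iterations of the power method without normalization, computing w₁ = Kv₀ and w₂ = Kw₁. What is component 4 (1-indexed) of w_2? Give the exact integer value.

303

w1 = Kv₀ = (6·3 + (-3)·3 + 1·2 + (-1)·4; (-3)·3 + 11·3 + (-1)·2 + 3·4; 1·3 + (-1)·3 + 6·2 + 1·4; (-1)·3 + 3·3 + 1·2 + 6·4) = (7, 34, 16, 32)
w2 = Kw1 = (6·7 + (-3)·34 + 1·16 + (-1)·32; (-3)·7 + 11·34 + (-1)·16 + 3·32; 1·7 + (-1)·34 + 6·16 + 1·32; (-1)·7 + 3·34 + 1·16 + 6·32) = (-76, 433, 101, 303)
The requested component of w2 is 303.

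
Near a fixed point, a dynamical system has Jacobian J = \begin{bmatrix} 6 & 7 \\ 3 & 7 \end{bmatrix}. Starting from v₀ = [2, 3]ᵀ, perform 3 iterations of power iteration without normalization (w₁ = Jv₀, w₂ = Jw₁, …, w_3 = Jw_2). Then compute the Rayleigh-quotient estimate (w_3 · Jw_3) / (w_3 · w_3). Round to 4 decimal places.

w1 = Jv₀ = (6·2 + 7·3; 3·2 + 7·3) = (33, 27)
w2 = Jw1 = (6·33 + 7·27; 3·33 + 7·27) = (387, 288)
w3 = Jw2 = (4338, 3177)
Jw3 = (48267, 35253)
w3·Jw3 = 4338·48267 + 3177·35253 = 321381027; w3·w3 = 4338·4338 + 3177·3177 = 28911573
λ ≈ 321381027/28911573 = 11.1160

11.1160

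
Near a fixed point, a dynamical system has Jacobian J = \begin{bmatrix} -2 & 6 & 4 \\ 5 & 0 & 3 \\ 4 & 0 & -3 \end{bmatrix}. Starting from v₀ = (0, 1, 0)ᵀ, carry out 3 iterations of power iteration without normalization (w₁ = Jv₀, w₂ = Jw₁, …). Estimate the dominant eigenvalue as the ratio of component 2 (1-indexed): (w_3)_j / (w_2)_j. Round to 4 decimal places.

w1 = Jv₀ = ((-2)·0 + 6·1 + 4·0; 5·0 + 0·1 + 3·0; 4·0 + 0·1 + (-3)·0) = (6, 0, 0)
w2 = Jw1 = ((-2)·6 + 6·0 + 4·0; 5·6 + 0·0 + 3·0; 4·6 + 0·0 + (-3)·0) = (-12, 30, 24)
w3 = Jw2 = (300, 12, -120)
Ratio at component: 12 / 30 = 0.4000

0.4000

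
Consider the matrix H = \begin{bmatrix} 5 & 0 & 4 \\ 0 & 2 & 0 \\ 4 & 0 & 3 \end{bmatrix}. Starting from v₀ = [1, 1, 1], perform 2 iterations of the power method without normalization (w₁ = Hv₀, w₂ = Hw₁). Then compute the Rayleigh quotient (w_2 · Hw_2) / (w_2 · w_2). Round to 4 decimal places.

w1 = Hv₀ = (5·1 + 0·1 + 4·1; 0·1 + 2·1 + 0·1; 4·1 + 0·1 + 3·1) = (9, 2, 7)
w2 = Hw1 = (5·9 + 0·2 + 4·7; 0·9 + 2·2 + 0·7; 4·9 + 0·2 + 3·7) = (73, 4, 57)
Hw2 = (593, 8, 463)
w2·Hw2 = 73·593 + 4·8 + 57·463 = 69712; w2·w2 = 73·73 + 4·4 + 57·57 = 8594
λ ≈ 69712/8594 = 8.1117

λ ≈ 8.1117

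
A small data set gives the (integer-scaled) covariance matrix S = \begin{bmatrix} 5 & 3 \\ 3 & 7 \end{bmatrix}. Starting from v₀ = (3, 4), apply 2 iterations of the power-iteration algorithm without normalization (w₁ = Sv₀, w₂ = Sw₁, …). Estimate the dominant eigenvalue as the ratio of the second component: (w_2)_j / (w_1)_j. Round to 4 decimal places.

9.1892

w1 = Sv₀ = (5·3 + 3·4; 3·3 + 7·4) = (27, 37)
w2 = Sw1 = (5·27 + 3·37; 3·27 + 7·37) = (246, 340)
Ratio at component: 340 / 37 = 9.1892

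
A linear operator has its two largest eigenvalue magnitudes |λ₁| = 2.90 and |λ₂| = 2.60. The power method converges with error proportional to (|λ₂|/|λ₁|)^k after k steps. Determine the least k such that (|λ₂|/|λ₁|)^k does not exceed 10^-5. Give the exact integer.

106

|λ₂/λ₁| = 2.60/2.90 = 0.89655
Need k ≥ ln(10^-5) / ln(0.89655) = -11.5129 / -0.1092 ≈ 105.430
Smallest integer k satisfying the bound: 106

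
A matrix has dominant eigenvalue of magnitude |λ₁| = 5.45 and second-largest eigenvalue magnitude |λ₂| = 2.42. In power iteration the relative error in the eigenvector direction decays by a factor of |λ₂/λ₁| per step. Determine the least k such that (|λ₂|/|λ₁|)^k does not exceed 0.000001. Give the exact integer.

18

|λ₂/λ₁| = 2.42/5.45 = 0.44404
Need k ≥ ln(0.000001) / ln(0.44404) = -13.8155 / -0.8118 ≈ 17.017
Smallest integer k satisfying the bound: 18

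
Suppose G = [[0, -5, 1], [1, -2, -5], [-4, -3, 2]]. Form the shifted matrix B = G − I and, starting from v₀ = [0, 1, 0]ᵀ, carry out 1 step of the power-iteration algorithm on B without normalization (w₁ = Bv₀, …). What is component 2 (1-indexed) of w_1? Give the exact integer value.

-3

B = G − I has rows (-1, -5, 1); (1, -3, -5); (-4, -3, 1)
w1 = Bv₀ = ((-1)·0 + (-5)·1 + 1·0; 1·0 + (-3)·1 + (-5)·0; (-4)·0 + (-3)·1 + 1·0) = (-5, -3, -3)
Requested component of w1: -3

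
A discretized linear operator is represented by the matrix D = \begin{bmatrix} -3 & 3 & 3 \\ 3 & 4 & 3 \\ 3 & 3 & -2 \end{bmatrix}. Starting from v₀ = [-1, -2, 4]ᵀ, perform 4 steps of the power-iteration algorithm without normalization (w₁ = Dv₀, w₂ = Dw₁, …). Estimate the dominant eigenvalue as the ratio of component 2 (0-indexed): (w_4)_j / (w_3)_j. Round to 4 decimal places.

w1 = Dv₀ = ((-3)·(-1) + 3·(-2) + 3·4; 3·(-1) + 4·(-2) + 3·4; 3·(-1) + 3·(-2) + (-2)·4) = (9, 1, -17)
w2 = Dw1 = ((-3)·9 + 3·1 + 3·(-17); 3·9 + 4·1 + 3·(-17); 3·9 + 3·1 + (-2)·(-17)) = (-75, -20, 64)
w3 = Dw2 = (357, -113, -413)
w4 = Dw3 = (-2649, -620, 1558)
Ratio at component: 1558 / -413 = -3.7724

-3.7724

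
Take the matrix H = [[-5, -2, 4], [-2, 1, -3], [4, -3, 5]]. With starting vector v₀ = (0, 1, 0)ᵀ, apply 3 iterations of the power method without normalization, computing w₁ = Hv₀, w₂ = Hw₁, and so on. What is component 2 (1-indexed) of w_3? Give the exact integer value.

100

w1 = Hv₀ = ((-5)·0 + (-2)·1 + 4·0; (-2)·0 + 1·1 + (-3)·0; 4·0 + (-3)·1 + 5·0) = (-2, 1, -3)
w2 = Hw1 = ((-5)·(-2) + (-2)·1 + 4·(-3); (-2)·(-2) + 1·1 + (-3)·(-3); 4·(-2) + (-3)·1 + 5·(-3)) = (-4, 14, -26)
w3 = Hw2 = (-112, 100, -188)
The requested component of w3 is 100.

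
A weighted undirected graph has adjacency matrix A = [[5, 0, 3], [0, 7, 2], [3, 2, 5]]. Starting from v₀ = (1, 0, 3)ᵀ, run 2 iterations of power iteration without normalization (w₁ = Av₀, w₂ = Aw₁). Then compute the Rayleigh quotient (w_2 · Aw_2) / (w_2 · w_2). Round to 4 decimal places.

8.8921

w1 = Av₀ = (5·1 + 0·0 + 3·3; 0·1 + 7·0 + 2·3; 3·1 + 2·0 + 5·3) = (14, 6, 18)
w2 = Aw1 = (5·14 + 0·6 + 3·18; 0·14 + 7·6 + 2·18; 3·14 + 2·6 + 5·18) = (124, 78, 144)
Aw2 = (1052, 834, 1248)
w2·Aw2 = 124·1052 + 78·834 + 144·1248 = 375212; w2·w2 = 124·124 + 78·78 + 144·144 = 42196
λ ≈ 375212/42196 = 8.8921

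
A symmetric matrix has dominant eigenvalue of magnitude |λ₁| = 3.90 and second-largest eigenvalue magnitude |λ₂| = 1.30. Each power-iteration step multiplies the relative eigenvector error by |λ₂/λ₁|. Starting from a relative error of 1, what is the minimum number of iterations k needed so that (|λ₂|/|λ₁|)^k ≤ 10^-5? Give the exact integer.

|λ₂/λ₁| = 1.30/3.90 = 0.33333
Need k ≥ ln(10^-5) / ln(0.33333) = -11.5129 / -1.0986 ≈ 10.480
Smallest integer k satisfying the bound: 11

11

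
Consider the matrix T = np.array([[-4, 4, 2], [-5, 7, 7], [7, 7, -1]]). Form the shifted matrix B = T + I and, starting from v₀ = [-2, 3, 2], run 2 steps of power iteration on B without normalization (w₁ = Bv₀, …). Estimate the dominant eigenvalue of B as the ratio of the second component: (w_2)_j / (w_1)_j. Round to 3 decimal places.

B = T + I has rows (-3, 4, 2); (-5, 8, 7); (7, 7, 0)
w1 = Bv₀ = ((-3)·(-2) + 4·3 + 2·2; (-5)·(-2) + 8·3 + 7·2; 7·(-2) + 7·3 + 0·2) = (22, 48, 7)
w2 = Bw1 = ((-3)·22 + 4·48 + 2·7; (-5)·22 + 8·48 + 7·7; 7·22 + 7·48 + 0·7) = (140, 323, 490)
Ratio: 323/48 = 6.729

6.729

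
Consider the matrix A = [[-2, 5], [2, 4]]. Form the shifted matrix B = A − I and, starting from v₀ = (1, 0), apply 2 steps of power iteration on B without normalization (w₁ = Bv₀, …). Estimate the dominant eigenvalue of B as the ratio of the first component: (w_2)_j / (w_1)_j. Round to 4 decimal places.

B = A − I has rows (-3, 5); (2, 3)
w1 = Bv₀ = (-3, 2)
w2 = Bw1 = (19, 0)
Ratio: 19/-3 = -6.3333

-6.3333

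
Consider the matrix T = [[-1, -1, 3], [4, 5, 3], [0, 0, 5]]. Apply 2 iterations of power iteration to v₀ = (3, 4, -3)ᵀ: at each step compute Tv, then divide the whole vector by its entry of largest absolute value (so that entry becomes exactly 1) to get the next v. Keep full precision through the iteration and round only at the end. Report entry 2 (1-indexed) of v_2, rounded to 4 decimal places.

-0.0800

Tv0 = (-16.00000, 23.00000, -15.00000); divide by 23.00000 → v1 = (-0.69565, 1.00000, -0.65217)
Tv1 = (-2.26087, 0.26087, -3.26087); divide by -3.26087 → v2 = (0.69333, -0.08000, 1.00000)
Requested entry of v2: 6/-75 = -0.0800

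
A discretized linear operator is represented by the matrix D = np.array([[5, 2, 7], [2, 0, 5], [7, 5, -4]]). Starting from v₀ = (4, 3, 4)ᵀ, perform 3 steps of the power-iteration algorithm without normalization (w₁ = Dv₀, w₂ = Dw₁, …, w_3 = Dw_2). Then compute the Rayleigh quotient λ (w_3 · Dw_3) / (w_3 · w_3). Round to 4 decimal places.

10.4152

w1 = Dv₀ = (5·4 + 2·3 + 7·4; 2·4 + 0·3 + 5·4; 7·4 + 5·3 + (-4)·4) = (54, 28, 27)
w2 = Dw1 = (5·54 + 2·28 + 7·27; 2·54 + 0·28 + 5·27; 7·54 + 5·28 + (-4)·27) = (515, 243, 410)
w3 = Dw2 = (5931, 3080, 3180)
Dw3 = (58075, 27762, 44197)
w3·Dw3 = 5931·58075 + 3080·27762 + 3180·44197 = 570496245; w3·w3 = 5931·5931 + 3080·3080 + 3180·3180 = 54775561
λ ≈ 570496245/54775561 = 10.4152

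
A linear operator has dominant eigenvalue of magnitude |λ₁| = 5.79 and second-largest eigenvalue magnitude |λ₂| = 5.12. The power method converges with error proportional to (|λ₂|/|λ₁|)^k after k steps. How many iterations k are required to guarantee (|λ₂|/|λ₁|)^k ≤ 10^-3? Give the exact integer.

57

|λ₂/λ₁| = 5.12/5.79 = 0.88428
Need k ≥ ln(10^-3) / ln(0.88428) = -6.9078 / -0.1230 ≈ 56.171
Smallest integer k satisfying the bound: 57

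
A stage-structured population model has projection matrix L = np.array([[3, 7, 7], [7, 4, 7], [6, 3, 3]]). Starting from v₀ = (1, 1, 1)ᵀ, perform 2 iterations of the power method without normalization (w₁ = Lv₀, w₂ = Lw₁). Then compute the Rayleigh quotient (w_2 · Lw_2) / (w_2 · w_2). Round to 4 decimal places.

15.5128

w1 = Lv₀ = (17, 18, 12)
w2 = Lw1 = (261, 275, 192)
Lw2 = (4052, 4271, 2967)
w2·Lw2 = 261·4052 + 275·4271 + 192·2967 = 2801761; w2·w2 = 261·261 + 275·275 + 192·192 = 180610
λ ≈ 2801761/180610 = 15.5128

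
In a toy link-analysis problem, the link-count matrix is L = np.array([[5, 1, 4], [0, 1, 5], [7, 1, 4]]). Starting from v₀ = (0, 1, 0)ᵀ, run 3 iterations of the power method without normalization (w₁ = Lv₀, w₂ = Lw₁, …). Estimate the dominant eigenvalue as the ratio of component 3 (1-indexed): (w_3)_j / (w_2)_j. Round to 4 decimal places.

w1 = Lv₀ = (1, 1, 1)
w2 = Lw1 = (10, 6, 12)
w3 = Lw2 = (104, 66, 124)
Ratio at component: 124 / 12 = 10.3333

10.3333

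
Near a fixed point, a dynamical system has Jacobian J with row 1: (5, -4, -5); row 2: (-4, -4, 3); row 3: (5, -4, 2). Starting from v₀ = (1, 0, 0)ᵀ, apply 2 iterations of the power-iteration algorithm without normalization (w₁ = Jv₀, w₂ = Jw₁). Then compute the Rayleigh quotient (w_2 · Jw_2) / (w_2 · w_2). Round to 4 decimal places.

λ ≈ 1.3529

w1 = Jv₀ = (5·1 + (-4)·0 + (-5)·0; (-4)·1 + (-4)·0 + 3·0; 5·1 + (-4)·0 + 2·0) = (5, -4, 5)
w2 = Jw1 = (5·5 + (-4)·(-4) + (-5)·5; (-4)·5 + (-4)·(-4) + 3·5; 5·5 + (-4)·(-4) + 2·5) = (16, 11, 51)
Jw2 = (-219, 45, 138)
w2·Jw2 = 16·(-219) + 11·45 + 51·138 = 4029; w2·w2 = 16·16 + 11·11 + 51·51 = 2978
λ ≈ 4029/2978 = 1.3529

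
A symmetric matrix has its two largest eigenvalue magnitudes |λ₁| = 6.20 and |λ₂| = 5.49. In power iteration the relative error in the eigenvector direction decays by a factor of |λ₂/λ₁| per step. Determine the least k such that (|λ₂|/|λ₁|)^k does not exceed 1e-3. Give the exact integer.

|λ₂/λ₁| = 5.49/6.20 = 0.88548
Need k ≥ ln(1e-3) / ln(0.88548) = -6.9078 / -0.1216 ≈ 56.797
Smallest integer k satisfying the bound: 57

57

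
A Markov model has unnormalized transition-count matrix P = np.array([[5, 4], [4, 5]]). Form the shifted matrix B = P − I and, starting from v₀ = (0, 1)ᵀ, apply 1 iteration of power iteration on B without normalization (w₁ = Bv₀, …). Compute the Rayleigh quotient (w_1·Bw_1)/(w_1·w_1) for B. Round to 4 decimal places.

8.0000

B = P − I has rows (4, 4); (4, 4)
w1 = Bv₀ = (4, 4)
Bw1 = (32, 32)
w1·Bw1 = 256; w1·w1 = 32; μ ≈ 256/32 = 8.0000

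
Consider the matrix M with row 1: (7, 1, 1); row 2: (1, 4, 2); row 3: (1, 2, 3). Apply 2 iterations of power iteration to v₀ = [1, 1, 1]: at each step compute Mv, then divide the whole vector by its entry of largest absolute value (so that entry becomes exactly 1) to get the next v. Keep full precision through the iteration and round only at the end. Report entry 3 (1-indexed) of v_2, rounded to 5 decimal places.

Mv0 = (9.000000, 7.000000, 6.000000); divide by 9.000000 → v1 = (1.000000, 0.777778, 0.666667)
Mv1 = (8.444444, 5.444444, 4.555556); divide by 8.444444 → v2 = (1.000000, 0.644737, 0.539474)
Requested entry of v2: 41/76 = 0.53947

0.53947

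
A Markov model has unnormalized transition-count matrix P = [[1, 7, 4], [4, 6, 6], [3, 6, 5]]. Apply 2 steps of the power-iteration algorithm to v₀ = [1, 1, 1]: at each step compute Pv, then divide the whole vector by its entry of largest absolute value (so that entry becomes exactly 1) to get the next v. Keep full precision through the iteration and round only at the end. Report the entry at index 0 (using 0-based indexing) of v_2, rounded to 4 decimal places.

Pv0 = (12.00000, 16.00000, 14.00000); divide by 16.00000 → v1 = (0.75000, 1.00000, 0.87500)
Pv1 = (11.25000, 14.25000, 12.62500); divide by 14.25000 → v2 = (0.78947, 1.00000, 0.88596)
Requested entry of v2: 180/228 = 0.7895

0.7895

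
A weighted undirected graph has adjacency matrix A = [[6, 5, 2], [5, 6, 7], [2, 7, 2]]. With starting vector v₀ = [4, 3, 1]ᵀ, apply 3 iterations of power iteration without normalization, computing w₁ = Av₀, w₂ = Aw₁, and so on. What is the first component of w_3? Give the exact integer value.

w1 = Av₀ = (6·4 + 5·3 + 2·1; 5·4 + 6·3 + 7·1; 2·4 + 7·3 + 2·1) = (41, 45, 31)
w2 = Aw1 = (6·41 + 5·45 + 2·31; 5·41 + 6·45 + 7·31; 2·41 + 7·45 + 2·31) = (533, 692, 459)
w3 = Aw2 = (7576, 10030, 6828)
The requested component of w3 is 7576.

7576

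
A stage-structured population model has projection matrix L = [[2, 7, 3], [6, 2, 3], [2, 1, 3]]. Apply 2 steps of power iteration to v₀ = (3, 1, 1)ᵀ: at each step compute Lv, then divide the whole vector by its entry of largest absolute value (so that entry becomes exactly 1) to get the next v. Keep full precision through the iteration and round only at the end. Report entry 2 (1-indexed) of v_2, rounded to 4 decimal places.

0.7713

Lv0 = (16.00000, 23.00000, 10.00000); divide by 23.00000 → v1 = (0.69565, 1.00000, 0.43478)
Lv1 = (9.69565, 7.47826, 3.69565); divide by 9.69565 → v2 = (1.00000, 0.77130, 0.38117)
Requested entry of v2: 172/223 = 0.7713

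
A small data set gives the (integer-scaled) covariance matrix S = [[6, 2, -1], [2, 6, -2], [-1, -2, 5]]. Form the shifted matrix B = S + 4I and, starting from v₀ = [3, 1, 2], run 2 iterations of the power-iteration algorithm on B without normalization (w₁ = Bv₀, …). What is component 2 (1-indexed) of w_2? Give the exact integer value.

B = S + 4I has rows (10, 2, -1); (2, 10, -2); (-1, -2, 9)
w1 = Bv₀ = (30, 12, 13)
w2 = Bw1 = (311, 154, 63)
Requested component of w2: 154

154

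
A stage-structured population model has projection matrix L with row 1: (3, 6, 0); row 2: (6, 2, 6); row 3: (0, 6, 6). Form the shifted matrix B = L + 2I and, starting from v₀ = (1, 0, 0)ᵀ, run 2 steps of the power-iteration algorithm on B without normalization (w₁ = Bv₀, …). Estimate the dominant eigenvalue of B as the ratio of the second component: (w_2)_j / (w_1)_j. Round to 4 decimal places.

9.0000

B = L + 2I has rows (5, 6, 0); (6, 4, 6); (0, 6, 8)
w1 = Bv₀ = (5, 6, 0)
w2 = Bw1 = (61, 54, 36)
Ratio: 54/6 = 9.0000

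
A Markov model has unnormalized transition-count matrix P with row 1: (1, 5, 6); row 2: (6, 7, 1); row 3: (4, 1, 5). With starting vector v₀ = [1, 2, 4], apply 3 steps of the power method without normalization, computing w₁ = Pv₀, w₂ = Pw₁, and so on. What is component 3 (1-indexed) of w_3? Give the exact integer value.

3118

w1 = Pv₀ = (1·1 + 5·2 + 6·4; 6·1 + 7·2 + 1·4; 4·1 + 1·2 + 5·4) = (35, 24, 26)
w2 = Pw1 = (1·35 + 5·24 + 6·26; 6·35 + 7·24 + 1·26; 4·35 + 1·24 + 5·26) = (311, 404, 294)
w3 = Pw2 = (4095, 4988, 3118)
The requested component of w3 is 3118.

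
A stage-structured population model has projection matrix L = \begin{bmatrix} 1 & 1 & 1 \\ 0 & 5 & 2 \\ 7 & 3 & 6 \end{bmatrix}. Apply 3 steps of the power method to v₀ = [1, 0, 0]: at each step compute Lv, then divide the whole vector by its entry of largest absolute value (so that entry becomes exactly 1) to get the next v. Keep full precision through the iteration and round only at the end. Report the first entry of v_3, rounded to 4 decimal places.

Lv0 = (1.00000, 0.00000, 7.00000); divide by 7.00000 → v1 = (0.14286, 0.00000, 1.00000)
Lv1 = (1.14286, 2.00000, 7.00000); divide by 7.00000 → v2 = (0.16327, 0.28571, 1.00000)
Lv2 = (1.44898, 3.42857, 8.00000); divide by 8.00000 → v3 = (0.18112, 0.42857, 1.00000)
Requested entry of v3: 71/392 = 0.1811

0.1811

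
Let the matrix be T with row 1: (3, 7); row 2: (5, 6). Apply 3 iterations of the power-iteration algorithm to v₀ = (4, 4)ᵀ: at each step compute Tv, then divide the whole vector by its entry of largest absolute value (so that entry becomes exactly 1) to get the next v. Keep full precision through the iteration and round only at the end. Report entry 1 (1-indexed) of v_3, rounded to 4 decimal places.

0.9204

Tv0 = (40.00000, 44.00000); divide by 44.00000 → v1 = (0.90909, 1.00000)
Tv1 = (9.72727, 10.54545); divide by 10.54545 → v2 = (0.92241, 1.00000)
Tv2 = (9.76724, 10.61207); divide by 10.61207 → v3 = (0.92039, 1.00000)
Requested entry of v3: 4532/4924 = 0.9204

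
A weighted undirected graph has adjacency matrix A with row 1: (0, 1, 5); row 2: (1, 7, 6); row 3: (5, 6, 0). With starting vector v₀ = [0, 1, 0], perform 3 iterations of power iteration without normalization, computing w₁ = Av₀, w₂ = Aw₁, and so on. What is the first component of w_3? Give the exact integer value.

w1 = Av₀ = (0·0 + 1·1 + 5·0; 1·0 + 7·1 + 6·0; 5·0 + 6·1 + 0·0) = (1, 7, 6)
w2 = Aw1 = (0·1 + 1·7 + 5·6; 1·1 + 7·7 + 6·6; 5·1 + 6·7 + 0·6) = (37, 86, 47)
w3 = Aw2 = (321, 921, 701)
The requested component of w3 is 321.

321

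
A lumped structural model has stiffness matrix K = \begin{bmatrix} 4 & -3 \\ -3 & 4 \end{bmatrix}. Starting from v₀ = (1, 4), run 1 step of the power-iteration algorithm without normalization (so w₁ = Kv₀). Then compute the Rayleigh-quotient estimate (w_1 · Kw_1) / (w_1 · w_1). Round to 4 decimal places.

6.6781

w1 = Kv₀ = (-8, 13)
Kw1 = (-71, 76)
w1·Kw1 = (-8)·(-71) + 13·76 = 1556; w1·w1 = (-8)·(-8) + 13·13 = 233
λ ≈ 1556/233 = 6.6781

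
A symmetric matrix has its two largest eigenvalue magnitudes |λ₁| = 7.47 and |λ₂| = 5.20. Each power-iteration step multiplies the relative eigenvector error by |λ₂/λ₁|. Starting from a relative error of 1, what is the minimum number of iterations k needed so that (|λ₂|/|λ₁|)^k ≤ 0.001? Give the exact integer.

20

|λ₂/λ₁| = 5.20/7.47 = 0.69612
Need k ≥ ln(0.001) / ln(0.69612) = -6.9078 / -0.3622 ≈ 19.070
Smallest integer k satisfying the bound: 20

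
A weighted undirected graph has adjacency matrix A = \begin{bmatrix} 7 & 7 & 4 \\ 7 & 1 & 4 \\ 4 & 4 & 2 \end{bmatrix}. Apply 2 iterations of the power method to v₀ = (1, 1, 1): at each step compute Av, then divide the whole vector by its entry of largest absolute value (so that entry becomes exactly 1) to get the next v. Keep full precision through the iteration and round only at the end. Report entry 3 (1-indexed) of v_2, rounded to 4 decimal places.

0.5600

Av0 = (18.00000, 12.00000, 10.00000); divide by 18.00000 → v1 = (1.00000, 0.66667, 0.55556)
Av1 = (13.88889, 9.88889, 7.77778); divide by 13.88889 → v2 = (1.00000, 0.71200, 0.56000)
Requested entry of v2: 140/250 = 0.5600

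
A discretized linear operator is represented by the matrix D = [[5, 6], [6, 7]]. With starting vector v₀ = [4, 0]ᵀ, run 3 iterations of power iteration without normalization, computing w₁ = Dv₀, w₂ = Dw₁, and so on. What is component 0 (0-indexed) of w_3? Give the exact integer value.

w1 = Dv₀ = (20, 24)
w2 = Dw1 = (244, 288)
w3 = Dw2 = (2948, 3480)
The requested component of w3 is 2948.

2948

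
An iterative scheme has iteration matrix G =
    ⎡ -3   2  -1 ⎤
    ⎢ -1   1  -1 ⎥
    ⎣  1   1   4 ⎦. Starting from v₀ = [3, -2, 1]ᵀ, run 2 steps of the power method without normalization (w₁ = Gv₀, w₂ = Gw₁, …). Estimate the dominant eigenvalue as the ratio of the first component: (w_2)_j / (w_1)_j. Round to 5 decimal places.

λ ≈ -1.78571

w1 = Gv₀ = (-14, -6, 5)
w2 = Gw1 = (25, 3, 0)
Ratio at component: 25 / -14 = -1.78571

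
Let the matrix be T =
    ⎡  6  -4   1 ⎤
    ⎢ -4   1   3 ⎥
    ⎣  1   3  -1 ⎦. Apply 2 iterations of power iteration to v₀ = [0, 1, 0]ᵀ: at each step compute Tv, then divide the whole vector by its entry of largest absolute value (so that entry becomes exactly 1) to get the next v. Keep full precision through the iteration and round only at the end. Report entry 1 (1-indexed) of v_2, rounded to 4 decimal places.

-0.9615

Tv0 = (-4.00000, 1.00000, 3.00000); divide by -4.00000 → v1 = (1.00000, -0.25000, -0.75000)
Tv1 = (6.25000, -6.50000, 1.00000); divide by -6.50000 → v2 = (-0.96154, 1.00000, -0.15385)
Requested entry of v2: -25/26 = -0.9615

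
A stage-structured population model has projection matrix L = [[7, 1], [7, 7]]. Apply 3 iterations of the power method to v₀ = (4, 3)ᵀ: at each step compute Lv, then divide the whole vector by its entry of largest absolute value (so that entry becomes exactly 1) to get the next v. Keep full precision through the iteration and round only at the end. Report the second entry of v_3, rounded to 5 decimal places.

Lv0 = (31.000000, 49.000000); divide by 49.000000 → v1 = (0.632653, 1.000000)
Lv1 = (5.428571, 11.428571); divide by 11.428571 → v2 = (0.475000, 1.000000)
Lv2 = (4.325000, 10.325000); divide by 10.325000 → v3 = (0.418886, 1.000000)
Requested entry of v3: 5782/5782 = 1.00000

1.00000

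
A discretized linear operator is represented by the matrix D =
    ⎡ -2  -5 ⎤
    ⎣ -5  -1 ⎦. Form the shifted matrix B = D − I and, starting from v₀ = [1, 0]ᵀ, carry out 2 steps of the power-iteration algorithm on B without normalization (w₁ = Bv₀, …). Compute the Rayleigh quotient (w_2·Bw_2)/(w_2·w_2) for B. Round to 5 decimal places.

-7.42167

B = D − I has rows (-3, -5); (-5, -2)
w1 = Bv₀ = ((-3)·1 + (-5)·0; (-5)·1 + (-2)·0) = (-3, -5)
w2 = Bw1 = ((-3)·(-3) + (-5)·(-5); (-5)·(-3) + (-2)·(-5)) = (34, 25)
Bw2 = (-227, -220)
w2·Bw2 = -13218; w2·w2 = 1781; μ ≈ -13218/1781 = -7.42167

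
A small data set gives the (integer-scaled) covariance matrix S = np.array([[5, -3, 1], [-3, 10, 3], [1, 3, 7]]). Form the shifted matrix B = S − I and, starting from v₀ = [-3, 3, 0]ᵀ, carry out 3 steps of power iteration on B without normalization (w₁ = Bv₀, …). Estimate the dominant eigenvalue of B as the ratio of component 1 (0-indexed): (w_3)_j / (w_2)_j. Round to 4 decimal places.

11.2889

B = S − I has rows (4, -3, 1); (-3, 9, 3); (1, 3, 6)
w1 = Bv₀ = (4·(-3) + (-3)·3 + 1·0; (-3)·(-3) + 9·3 + 3·0; 1·(-3) + 3·3 + 6·0) = (-21, 36, 6)
w2 = Bw1 = (4·(-21) + (-3)·36 + 1·6; (-3)·(-21) + 9·36 + 3·6; 1·(-21) + 3·36 + 6·6) = (-186, 405, 123)
w3 = Bw2 = (-1836, 4572, 1767)
Ratio: 4572/405 = 11.2889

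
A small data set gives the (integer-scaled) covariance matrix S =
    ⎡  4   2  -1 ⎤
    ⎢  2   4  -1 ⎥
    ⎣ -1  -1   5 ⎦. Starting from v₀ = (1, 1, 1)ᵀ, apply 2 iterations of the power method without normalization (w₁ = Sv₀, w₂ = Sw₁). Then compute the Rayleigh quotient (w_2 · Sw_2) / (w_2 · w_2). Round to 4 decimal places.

w1 = Sv₀ = (4·1 + 2·1 + (-1)·1; 2·1 + 4·1 + (-1)·1; (-1)·1 + (-1)·1 + 5·1) = (5, 5, 3)
w2 = Sw1 = (4·5 + 2·5 + (-1)·3; 2·5 + 4·5 + (-1)·3; (-1)·5 + (-1)·5 + 5·3) = (27, 27, 5)
Sw2 = (157, 157, -29)
w2·Sw2 = 27·157 + 27·157 + 5·(-29) = 8333; w2·w2 = 27·27 + 27·27 + 5·5 = 1483
λ ≈ 8333/1483 = 5.6190

λ ≈ 5.6190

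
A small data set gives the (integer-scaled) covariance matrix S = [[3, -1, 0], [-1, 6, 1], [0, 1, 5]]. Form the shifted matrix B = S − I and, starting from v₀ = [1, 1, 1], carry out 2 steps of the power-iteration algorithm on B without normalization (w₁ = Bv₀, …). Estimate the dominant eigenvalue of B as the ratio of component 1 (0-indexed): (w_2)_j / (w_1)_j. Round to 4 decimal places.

5.8000

B = S − I has rows (2, -1, 0); (-1, 5, 1); (0, 1, 4)
w1 = Bv₀ = (2·1 + (-1)·1 + 0·1; (-1)·1 + 5·1 + 1·1; 0·1 + 1·1 + 4·1) = (1, 5, 5)
w2 = Bw1 = (2·1 + (-1)·5 + 0·5; (-1)·1 + 5·5 + 1·5; 0·1 + 1·5 + 4·5) = (-3, 29, 25)
Ratio: 29/5 = 5.8000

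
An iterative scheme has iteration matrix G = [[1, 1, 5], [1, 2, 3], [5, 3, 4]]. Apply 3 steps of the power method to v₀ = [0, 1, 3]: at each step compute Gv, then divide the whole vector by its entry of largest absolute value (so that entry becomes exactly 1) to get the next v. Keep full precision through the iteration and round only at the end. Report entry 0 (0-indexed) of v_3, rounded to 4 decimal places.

0.7236

Gv0 = (16.00000, 11.00000, 15.00000); divide by 16.00000 → v1 = (1.00000, 0.68750, 0.93750)
Gv1 = (6.37500, 5.18750, 10.81250); divide by 10.81250 → v2 = (0.58960, 0.47977, 1.00000)
Gv2 = (6.06936, 4.54913, 8.38728); divide by 8.38728 → v3 = (0.72364, 0.54238, 1.00000)
Requested entry of v3: 1050/1451 = 0.7236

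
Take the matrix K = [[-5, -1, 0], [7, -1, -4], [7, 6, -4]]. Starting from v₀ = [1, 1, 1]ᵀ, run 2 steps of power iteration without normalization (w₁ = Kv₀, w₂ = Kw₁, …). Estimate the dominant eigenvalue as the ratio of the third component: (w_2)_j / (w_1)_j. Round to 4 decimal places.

λ ≈ -7.3333

w1 = Kv₀ = ((-5)·1 + (-1)·1 + 0·1; 7·1 + (-1)·1 + (-4)·1; 7·1 + 6·1 + (-4)·1) = (-6, 2, 9)
w2 = Kw1 = ((-5)·(-6) + (-1)·2 + 0·9; 7·(-6) + (-1)·2 + (-4)·9; 7·(-6) + 6·2 + (-4)·9) = (28, -80, -66)
Ratio at component: -66 / 9 = -7.3333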